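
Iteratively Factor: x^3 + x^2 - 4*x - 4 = (x - 2)*(x^2 + 3*x + 2) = (x - 2)*(x + 1)*(x + 2)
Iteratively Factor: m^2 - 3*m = (m)*(m - 3)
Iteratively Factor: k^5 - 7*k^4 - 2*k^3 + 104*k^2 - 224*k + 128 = (k - 4)*(k^4 - 3*k^3 - 14*k^2 + 48*k - 32) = (k - 4)*(k - 1)*(k^3 - 2*k^2 - 16*k + 32) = (k - 4)*(k - 2)*(k - 1)*(k^2 - 16) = (k - 4)^2*(k - 2)*(k - 1)*(k + 4)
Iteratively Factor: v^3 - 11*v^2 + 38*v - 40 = (v - 5)*(v^2 - 6*v + 8) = (v - 5)*(v - 2)*(v - 4)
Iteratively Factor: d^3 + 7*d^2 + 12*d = (d + 3)*(d^2 + 4*d) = d*(d + 3)*(d + 4)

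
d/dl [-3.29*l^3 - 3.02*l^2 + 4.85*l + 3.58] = -9.87*l^2 - 6.04*l + 4.85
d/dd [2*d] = 2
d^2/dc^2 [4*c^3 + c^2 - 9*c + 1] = 24*c + 2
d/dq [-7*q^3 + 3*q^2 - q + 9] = -21*q^2 + 6*q - 1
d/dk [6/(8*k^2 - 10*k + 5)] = 12*(5 - 8*k)/(8*k^2 - 10*k + 5)^2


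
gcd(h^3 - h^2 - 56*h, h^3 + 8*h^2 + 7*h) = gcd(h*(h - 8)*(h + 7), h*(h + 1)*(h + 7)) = h^2 + 7*h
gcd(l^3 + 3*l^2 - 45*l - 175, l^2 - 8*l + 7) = l - 7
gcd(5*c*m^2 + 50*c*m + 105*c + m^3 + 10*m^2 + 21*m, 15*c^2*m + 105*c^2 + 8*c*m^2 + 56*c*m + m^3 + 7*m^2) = 5*c*m + 35*c + m^2 + 7*m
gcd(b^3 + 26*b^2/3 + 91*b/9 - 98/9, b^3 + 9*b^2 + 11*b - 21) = b + 7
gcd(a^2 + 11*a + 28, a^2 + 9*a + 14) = a + 7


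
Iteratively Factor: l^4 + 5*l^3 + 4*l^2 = (l + 4)*(l^3 + l^2) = (l + 1)*(l + 4)*(l^2) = l*(l + 1)*(l + 4)*(l)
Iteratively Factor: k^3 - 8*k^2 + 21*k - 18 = (k - 3)*(k^2 - 5*k + 6) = (k - 3)*(k - 2)*(k - 3)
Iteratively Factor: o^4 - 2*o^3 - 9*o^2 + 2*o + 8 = (o + 2)*(o^3 - 4*o^2 - o + 4) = (o - 4)*(o + 2)*(o^2 - 1) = (o - 4)*(o - 1)*(o + 2)*(o + 1)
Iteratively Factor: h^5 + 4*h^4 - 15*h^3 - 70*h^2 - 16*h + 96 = (h + 3)*(h^4 + h^3 - 18*h^2 - 16*h + 32) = (h - 1)*(h + 3)*(h^3 + 2*h^2 - 16*h - 32) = (h - 1)*(h + 3)*(h + 4)*(h^2 - 2*h - 8) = (h - 1)*(h + 2)*(h + 3)*(h + 4)*(h - 4)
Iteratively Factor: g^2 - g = (g - 1)*(g)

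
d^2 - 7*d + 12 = (d - 4)*(d - 3)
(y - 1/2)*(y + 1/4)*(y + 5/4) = y^3 + y^2 - 7*y/16 - 5/32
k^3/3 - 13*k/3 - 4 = (k/3 + 1/3)*(k - 4)*(k + 3)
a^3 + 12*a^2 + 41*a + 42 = (a + 2)*(a + 3)*(a + 7)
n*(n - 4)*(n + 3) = n^3 - n^2 - 12*n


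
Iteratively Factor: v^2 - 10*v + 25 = (v - 5)*(v - 5)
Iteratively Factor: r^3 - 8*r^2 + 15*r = (r - 3)*(r^2 - 5*r) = (r - 5)*(r - 3)*(r)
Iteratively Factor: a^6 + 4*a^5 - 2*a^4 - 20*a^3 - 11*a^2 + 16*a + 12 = (a - 1)*(a^5 + 5*a^4 + 3*a^3 - 17*a^2 - 28*a - 12) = (a - 1)*(a + 1)*(a^4 + 4*a^3 - a^2 - 16*a - 12) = (a - 1)*(a + 1)*(a + 2)*(a^3 + 2*a^2 - 5*a - 6) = (a - 1)*(a + 1)^2*(a + 2)*(a^2 + a - 6) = (a - 2)*(a - 1)*(a + 1)^2*(a + 2)*(a + 3)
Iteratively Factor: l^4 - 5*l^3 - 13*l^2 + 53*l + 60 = (l + 3)*(l^3 - 8*l^2 + 11*l + 20) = (l - 5)*(l + 3)*(l^2 - 3*l - 4) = (l - 5)*(l - 4)*(l + 3)*(l + 1)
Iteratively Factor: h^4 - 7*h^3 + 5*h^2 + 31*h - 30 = (h - 5)*(h^3 - 2*h^2 - 5*h + 6) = (h - 5)*(h - 1)*(h^2 - h - 6) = (h - 5)*(h - 3)*(h - 1)*(h + 2)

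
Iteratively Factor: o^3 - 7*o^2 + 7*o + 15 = (o - 3)*(o^2 - 4*o - 5) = (o - 3)*(o + 1)*(o - 5)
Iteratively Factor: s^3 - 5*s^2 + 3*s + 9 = (s - 3)*(s^2 - 2*s - 3) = (s - 3)*(s + 1)*(s - 3)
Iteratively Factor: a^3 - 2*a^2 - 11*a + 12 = (a - 4)*(a^2 + 2*a - 3) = (a - 4)*(a + 3)*(a - 1)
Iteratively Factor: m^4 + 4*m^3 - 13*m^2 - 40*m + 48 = (m + 4)*(m^3 - 13*m + 12) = (m + 4)^2*(m^2 - 4*m + 3) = (m - 1)*(m + 4)^2*(m - 3)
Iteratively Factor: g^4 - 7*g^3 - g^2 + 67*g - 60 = (g - 4)*(g^3 - 3*g^2 - 13*g + 15) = (g - 4)*(g + 3)*(g^2 - 6*g + 5) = (g - 4)*(g - 1)*(g + 3)*(g - 5)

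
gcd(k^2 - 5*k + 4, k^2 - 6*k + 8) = k - 4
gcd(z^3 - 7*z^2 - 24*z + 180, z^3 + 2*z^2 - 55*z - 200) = z + 5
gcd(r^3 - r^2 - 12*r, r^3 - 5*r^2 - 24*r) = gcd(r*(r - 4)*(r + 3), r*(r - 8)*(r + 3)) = r^2 + 3*r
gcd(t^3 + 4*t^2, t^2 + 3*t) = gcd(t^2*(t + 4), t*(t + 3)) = t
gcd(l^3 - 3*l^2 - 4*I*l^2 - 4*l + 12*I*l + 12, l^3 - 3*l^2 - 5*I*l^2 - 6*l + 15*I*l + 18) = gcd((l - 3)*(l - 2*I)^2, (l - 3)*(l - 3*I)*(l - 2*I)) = l^2 + l*(-3 - 2*I) + 6*I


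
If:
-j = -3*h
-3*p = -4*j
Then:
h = p/4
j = 3*p/4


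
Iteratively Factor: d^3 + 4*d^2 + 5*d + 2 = (d + 1)*(d^2 + 3*d + 2) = (d + 1)^2*(d + 2)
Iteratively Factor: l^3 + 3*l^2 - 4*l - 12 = (l + 3)*(l^2 - 4) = (l + 2)*(l + 3)*(l - 2)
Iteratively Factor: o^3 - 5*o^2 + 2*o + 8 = (o - 4)*(o^2 - o - 2) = (o - 4)*(o + 1)*(o - 2)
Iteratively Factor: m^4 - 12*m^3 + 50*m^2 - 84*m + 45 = (m - 3)*(m^3 - 9*m^2 + 23*m - 15) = (m - 3)*(m - 1)*(m^2 - 8*m + 15) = (m - 3)^2*(m - 1)*(m - 5)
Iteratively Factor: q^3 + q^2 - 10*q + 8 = (q - 1)*(q^2 + 2*q - 8) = (q - 2)*(q - 1)*(q + 4)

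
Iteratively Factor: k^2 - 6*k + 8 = (k - 4)*(k - 2)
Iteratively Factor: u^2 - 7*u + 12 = (u - 3)*(u - 4)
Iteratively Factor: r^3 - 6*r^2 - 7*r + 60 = (r + 3)*(r^2 - 9*r + 20) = (r - 5)*(r + 3)*(r - 4)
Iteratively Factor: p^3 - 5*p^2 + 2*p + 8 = (p - 4)*(p^2 - p - 2) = (p - 4)*(p - 2)*(p + 1)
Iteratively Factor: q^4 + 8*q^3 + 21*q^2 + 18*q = (q)*(q^3 + 8*q^2 + 21*q + 18) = q*(q + 3)*(q^2 + 5*q + 6) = q*(q + 3)^2*(q + 2)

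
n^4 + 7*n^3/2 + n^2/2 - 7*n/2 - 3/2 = (n - 1)*(n + 1/2)*(n + 1)*(n + 3)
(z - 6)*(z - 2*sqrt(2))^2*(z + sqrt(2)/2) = z^4 - 6*z^3 - 7*sqrt(2)*z^3/2 + 4*z^2 + 21*sqrt(2)*z^2 - 24*z + 4*sqrt(2)*z - 24*sqrt(2)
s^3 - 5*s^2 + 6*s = s*(s - 3)*(s - 2)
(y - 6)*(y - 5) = y^2 - 11*y + 30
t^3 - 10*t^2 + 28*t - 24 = (t - 6)*(t - 2)^2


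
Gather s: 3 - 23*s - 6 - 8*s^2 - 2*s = -8*s^2 - 25*s - 3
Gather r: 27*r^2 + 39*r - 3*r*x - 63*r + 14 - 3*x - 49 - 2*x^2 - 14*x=27*r^2 + r*(-3*x - 24) - 2*x^2 - 17*x - 35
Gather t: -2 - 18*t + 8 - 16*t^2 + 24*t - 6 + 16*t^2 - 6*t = 0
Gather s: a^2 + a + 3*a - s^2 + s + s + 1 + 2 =a^2 + 4*a - s^2 + 2*s + 3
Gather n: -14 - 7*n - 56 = -7*n - 70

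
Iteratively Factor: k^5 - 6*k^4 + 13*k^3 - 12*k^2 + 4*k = (k - 2)*(k^4 - 4*k^3 + 5*k^2 - 2*k) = (k - 2)*(k - 1)*(k^3 - 3*k^2 + 2*k) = (k - 2)^2*(k - 1)*(k^2 - k) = (k - 2)^2*(k - 1)^2*(k)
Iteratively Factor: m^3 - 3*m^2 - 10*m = (m + 2)*(m^2 - 5*m) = m*(m + 2)*(m - 5)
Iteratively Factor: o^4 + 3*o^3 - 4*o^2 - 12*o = (o + 3)*(o^3 - 4*o) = (o + 2)*(o + 3)*(o^2 - 2*o) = o*(o + 2)*(o + 3)*(o - 2)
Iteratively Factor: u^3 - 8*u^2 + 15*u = (u - 3)*(u^2 - 5*u) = (u - 5)*(u - 3)*(u)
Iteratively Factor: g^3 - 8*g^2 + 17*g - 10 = (g - 1)*(g^2 - 7*g + 10) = (g - 2)*(g - 1)*(g - 5)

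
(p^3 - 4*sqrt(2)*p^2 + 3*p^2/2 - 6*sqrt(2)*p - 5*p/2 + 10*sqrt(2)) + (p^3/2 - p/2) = 3*p^3/2 - 4*sqrt(2)*p^2 + 3*p^2/2 - 6*sqrt(2)*p - 3*p + 10*sqrt(2)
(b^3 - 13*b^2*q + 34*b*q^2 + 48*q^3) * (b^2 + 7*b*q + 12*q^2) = b^5 - 6*b^4*q - 45*b^3*q^2 + 130*b^2*q^3 + 744*b*q^4 + 576*q^5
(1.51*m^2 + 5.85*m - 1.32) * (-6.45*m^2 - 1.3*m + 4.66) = -9.7395*m^4 - 39.6955*m^3 + 7.9456*m^2 + 28.977*m - 6.1512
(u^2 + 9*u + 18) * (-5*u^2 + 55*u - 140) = -5*u^4 + 10*u^3 + 265*u^2 - 270*u - 2520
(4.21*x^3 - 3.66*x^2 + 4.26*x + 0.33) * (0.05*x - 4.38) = 0.2105*x^4 - 18.6228*x^3 + 16.2438*x^2 - 18.6423*x - 1.4454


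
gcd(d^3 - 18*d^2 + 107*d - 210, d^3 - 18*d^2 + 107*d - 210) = d^3 - 18*d^2 + 107*d - 210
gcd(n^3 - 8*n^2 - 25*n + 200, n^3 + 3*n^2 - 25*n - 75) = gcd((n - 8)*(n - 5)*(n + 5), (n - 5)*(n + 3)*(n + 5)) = n^2 - 25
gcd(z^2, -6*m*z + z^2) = z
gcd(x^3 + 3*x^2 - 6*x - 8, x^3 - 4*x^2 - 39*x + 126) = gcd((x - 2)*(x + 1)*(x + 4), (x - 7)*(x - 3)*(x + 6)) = 1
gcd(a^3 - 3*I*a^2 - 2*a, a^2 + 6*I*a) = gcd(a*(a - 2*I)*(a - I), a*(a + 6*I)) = a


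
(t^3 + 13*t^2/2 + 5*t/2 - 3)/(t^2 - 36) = (2*t^2 + t - 1)/(2*(t - 6))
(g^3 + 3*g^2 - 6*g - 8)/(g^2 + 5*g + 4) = g - 2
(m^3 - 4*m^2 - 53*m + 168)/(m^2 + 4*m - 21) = m - 8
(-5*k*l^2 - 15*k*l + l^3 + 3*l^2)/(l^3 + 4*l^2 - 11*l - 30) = l*(-5*k*l - 15*k + l^2 + 3*l)/(l^3 + 4*l^2 - 11*l - 30)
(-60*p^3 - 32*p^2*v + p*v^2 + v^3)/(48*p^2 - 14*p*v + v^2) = (-10*p^2 - 7*p*v - v^2)/(8*p - v)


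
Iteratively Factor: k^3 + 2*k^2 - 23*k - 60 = (k + 3)*(k^2 - k - 20) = (k - 5)*(k + 3)*(k + 4)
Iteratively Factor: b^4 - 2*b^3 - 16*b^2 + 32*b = (b - 4)*(b^3 + 2*b^2 - 8*b) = b*(b - 4)*(b^2 + 2*b - 8) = b*(b - 4)*(b + 4)*(b - 2)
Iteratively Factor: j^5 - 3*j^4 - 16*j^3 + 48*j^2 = (j - 3)*(j^4 - 16*j^2) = j*(j - 3)*(j^3 - 16*j) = j*(j - 3)*(j + 4)*(j^2 - 4*j) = j*(j - 4)*(j - 3)*(j + 4)*(j)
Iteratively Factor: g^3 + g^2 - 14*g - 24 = (g + 3)*(g^2 - 2*g - 8) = (g - 4)*(g + 3)*(g + 2)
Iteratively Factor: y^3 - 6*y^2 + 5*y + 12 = (y + 1)*(y^2 - 7*y + 12) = (y - 3)*(y + 1)*(y - 4)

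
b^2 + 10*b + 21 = (b + 3)*(b + 7)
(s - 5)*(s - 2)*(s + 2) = s^3 - 5*s^2 - 4*s + 20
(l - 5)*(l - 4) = l^2 - 9*l + 20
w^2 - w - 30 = (w - 6)*(w + 5)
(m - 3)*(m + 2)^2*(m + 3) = m^4 + 4*m^3 - 5*m^2 - 36*m - 36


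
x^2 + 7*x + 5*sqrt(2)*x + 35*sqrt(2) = (x + 7)*(x + 5*sqrt(2))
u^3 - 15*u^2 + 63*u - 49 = (u - 7)^2*(u - 1)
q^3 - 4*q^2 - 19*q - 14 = (q - 7)*(q + 1)*(q + 2)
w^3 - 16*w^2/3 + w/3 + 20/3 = (w - 5)*(w - 4/3)*(w + 1)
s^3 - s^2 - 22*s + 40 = (s - 4)*(s - 2)*(s + 5)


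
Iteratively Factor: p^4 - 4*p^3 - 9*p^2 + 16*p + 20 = (p - 5)*(p^3 + p^2 - 4*p - 4) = (p - 5)*(p - 2)*(p^2 + 3*p + 2) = (p - 5)*(p - 2)*(p + 2)*(p + 1)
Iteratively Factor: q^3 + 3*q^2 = (q + 3)*(q^2) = q*(q + 3)*(q)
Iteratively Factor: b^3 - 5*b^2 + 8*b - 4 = (b - 2)*(b^2 - 3*b + 2) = (b - 2)^2*(b - 1)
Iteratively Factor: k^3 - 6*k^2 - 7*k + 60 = (k - 4)*(k^2 - 2*k - 15) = (k - 5)*(k - 4)*(k + 3)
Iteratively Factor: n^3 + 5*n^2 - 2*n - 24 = (n + 4)*(n^2 + n - 6) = (n + 3)*(n + 4)*(n - 2)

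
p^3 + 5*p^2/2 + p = p*(p + 1/2)*(p + 2)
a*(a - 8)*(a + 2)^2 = a^4 - 4*a^3 - 28*a^2 - 32*a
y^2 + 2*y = y*(y + 2)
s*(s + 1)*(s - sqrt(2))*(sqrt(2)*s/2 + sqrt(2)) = sqrt(2)*s^4/2 - s^3 + 3*sqrt(2)*s^3/2 - 3*s^2 + sqrt(2)*s^2 - 2*s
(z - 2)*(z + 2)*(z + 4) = z^3 + 4*z^2 - 4*z - 16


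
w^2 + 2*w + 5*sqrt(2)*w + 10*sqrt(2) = (w + 2)*(w + 5*sqrt(2))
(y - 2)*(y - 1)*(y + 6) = y^3 + 3*y^2 - 16*y + 12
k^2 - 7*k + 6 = (k - 6)*(k - 1)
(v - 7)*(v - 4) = v^2 - 11*v + 28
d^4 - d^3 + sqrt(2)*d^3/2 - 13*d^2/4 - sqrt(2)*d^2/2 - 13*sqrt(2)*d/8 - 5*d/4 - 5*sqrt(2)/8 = (d - 5/2)*(d + 1/2)*(d + 1)*(d + sqrt(2)/2)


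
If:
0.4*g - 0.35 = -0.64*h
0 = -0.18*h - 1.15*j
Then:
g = 10.2222222222222*j + 0.875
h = -6.38888888888889*j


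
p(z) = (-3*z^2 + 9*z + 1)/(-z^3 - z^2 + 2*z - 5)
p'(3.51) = 0.16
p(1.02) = -1.39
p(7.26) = 0.22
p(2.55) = -0.19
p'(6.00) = 0.01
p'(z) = (9 - 6*z)/(-z^3 - z^2 + 2*z - 5) + (-3*z^2 + 9*z + 1)*(3*z^2 + 2*z - 2)/(-z^3 - z^2 + 2*z - 5)^2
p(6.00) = 0.22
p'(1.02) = 0.30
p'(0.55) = -1.30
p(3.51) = 0.08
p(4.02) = 0.14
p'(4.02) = 0.09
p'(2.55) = 0.46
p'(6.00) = 0.01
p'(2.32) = 0.59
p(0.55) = -1.15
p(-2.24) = 10.50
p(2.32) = -0.31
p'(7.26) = -0.01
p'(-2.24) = -34.52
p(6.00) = 0.22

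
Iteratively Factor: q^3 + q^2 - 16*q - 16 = (q + 1)*(q^2 - 16) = (q - 4)*(q + 1)*(q + 4)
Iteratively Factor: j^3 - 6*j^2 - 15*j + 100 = (j + 4)*(j^2 - 10*j + 25) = (j - 5)*(j + 4)*(j - 5)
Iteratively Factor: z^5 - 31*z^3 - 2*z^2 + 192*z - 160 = (z - 2)*(z^4 + 2*z^3 - 27*z^2 - 56*z + 80) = (z - 2)*(z + 4)*(z^3 - 2*z^2 - 19*z + 20) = (z - 5)*(z - 2)*(z + 4)*(z^2 + 3*z - 4) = (z - 5)*(z - 2)*(z + 4)^2*(z - 1)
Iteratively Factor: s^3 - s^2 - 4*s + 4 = (s + 2)*(s^2 - 3*s + 2) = (s - 1)*(s + 2)*(s - 2)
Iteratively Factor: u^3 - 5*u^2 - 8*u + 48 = (u + 3)*(u^2 - 8*u + 16) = (u - 4)*(u + 3)*(u - 4)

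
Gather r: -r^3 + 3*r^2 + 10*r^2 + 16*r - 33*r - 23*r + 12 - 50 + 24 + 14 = -r^3 + 13*r^2 - 40*r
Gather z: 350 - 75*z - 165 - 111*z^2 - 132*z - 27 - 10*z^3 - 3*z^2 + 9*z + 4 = -10*z^3 - 114*z^2 - 198*z + 162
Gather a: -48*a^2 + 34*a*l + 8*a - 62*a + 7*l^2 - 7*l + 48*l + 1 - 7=-48*a^2 + a*(34*l - 54) + 7*l^2 + 41*l - 6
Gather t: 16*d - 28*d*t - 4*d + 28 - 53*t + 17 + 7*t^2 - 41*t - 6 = 12*d + 7*t^2 + t*(-28*d - 94) + 39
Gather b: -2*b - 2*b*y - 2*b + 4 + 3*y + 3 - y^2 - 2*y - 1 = b*(-2*y - 4) - y^2 + y + 6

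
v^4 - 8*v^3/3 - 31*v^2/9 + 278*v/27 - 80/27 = (v - 8/3)*(v - 5/3)*(v - 1/3)*(v + 2)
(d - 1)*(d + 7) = d^2 + 6*d - 7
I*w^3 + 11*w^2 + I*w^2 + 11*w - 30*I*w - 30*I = (w - 6*I)*(w - 5*I)*(I*w + I)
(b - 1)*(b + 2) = b^2 + b - 2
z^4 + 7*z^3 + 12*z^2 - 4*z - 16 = (z - 1)*(z + 2)^2*(z + 4)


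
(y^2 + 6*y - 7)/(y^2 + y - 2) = (y + 7)/(y + 2)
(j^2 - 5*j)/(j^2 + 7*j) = (j - 5)/(j + 7)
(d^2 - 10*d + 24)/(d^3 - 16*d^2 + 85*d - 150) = (d - 4)/(d^2 - 10*d + 25)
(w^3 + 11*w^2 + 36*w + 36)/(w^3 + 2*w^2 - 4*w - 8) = (w^2 + 9*w + 18)/(w^2 - 4)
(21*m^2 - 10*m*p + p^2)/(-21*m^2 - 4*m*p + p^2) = (-3*m + p)/(3*m + p)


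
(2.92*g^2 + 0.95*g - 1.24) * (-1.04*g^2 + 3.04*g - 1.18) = -3.0368*g^4 + 7.8888*g^3 + 0.732*g^2 - 4.8906*g + 1.4632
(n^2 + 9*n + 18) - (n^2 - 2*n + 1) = 11*n + 17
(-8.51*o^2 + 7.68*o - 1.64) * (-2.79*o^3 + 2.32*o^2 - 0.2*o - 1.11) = 23.7429*o^5 - 41.1704*o^4 + 24.0952*o^3 + 4.1053*o^2 - 8.1968*o + 1.8204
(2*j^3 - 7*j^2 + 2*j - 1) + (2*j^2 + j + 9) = 2*j^3 - 5*j^2 + 3*j + 8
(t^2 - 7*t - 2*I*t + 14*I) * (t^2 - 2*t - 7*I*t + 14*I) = t^4 - 9*t^3 - 9*I*t^3 + 81*I*t^2 + 126*t - 126*I*t - 196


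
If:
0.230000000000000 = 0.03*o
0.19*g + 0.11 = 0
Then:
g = -0.58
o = 7.67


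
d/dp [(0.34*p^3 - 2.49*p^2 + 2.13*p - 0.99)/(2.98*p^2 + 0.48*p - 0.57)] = (1.0132*p^4 + 0.3264*p^3 - 8.124*p^2 + 8.739*p - 0.7389)/(8.8804*p^4 + 2.8608*p^3 - 3.1668*p^2 - 0.5472*p + 0.3249)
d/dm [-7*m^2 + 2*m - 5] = 2 - 14*m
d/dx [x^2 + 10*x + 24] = 2*x + 10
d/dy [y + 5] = 1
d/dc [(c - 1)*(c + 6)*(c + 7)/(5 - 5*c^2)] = (-c^2 - 2*c + 29)/(5*(c^2 + 2*c + 1))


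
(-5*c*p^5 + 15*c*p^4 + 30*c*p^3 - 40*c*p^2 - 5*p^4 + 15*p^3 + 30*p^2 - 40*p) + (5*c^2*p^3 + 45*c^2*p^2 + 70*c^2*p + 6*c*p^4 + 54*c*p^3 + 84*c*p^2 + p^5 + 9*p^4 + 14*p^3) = 5*c^2*p^3 + 45*c^2*p^2 + 70*c^2*p - 5*c*p^5 + 21*c*p^4 + 84*c*p^3 + 44*c*p^2 + p^5 + 4*p^4 + 29*p^3 + 30*p^2 - 40*p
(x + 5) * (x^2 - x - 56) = x^3 + 4*x^2 - 61*x - 280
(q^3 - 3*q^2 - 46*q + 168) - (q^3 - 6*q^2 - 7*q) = 3*q^2 - 39*q + 168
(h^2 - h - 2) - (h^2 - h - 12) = 10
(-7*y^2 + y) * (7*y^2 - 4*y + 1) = -49*y^4 + 35*y^3 - 11*y^2 + y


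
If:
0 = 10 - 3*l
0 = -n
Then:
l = 10/3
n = 0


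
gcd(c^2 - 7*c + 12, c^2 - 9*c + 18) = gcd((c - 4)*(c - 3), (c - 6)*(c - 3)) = c - 3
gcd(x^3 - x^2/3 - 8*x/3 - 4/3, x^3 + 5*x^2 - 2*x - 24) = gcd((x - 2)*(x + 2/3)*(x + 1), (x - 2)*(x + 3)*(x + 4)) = x - 2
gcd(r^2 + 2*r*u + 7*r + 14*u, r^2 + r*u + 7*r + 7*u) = r + 7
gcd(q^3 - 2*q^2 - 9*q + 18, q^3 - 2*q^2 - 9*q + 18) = q^3 - 2*q^2 - 9*q + 18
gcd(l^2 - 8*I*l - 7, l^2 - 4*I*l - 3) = l - I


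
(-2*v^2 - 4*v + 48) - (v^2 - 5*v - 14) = -3*v^2 + v + 62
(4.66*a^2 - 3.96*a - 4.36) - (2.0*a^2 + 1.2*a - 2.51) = 2.66*a^2 - 5.16*a - 1.85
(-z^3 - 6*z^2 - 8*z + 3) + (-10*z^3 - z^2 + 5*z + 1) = -11*z^3 - 7*z^2 - 3*z + 4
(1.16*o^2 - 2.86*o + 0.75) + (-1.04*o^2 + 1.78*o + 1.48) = 0.12*o^2 - 1.08*o + 2.23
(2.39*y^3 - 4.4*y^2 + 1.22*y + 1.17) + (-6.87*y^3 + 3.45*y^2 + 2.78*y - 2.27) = -4.48*y^3 - 0.95*y^2 + 4.0*y - 1.1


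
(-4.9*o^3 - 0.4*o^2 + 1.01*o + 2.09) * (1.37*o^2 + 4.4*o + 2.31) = -6.713*o^5 - 22.108*o^4 - 11.6953*o^3 + 6.3833*o^2 + 11.5291*o + 4.8279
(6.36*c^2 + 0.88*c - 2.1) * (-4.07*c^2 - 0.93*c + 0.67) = -25.8852*c^4 - 9.4964*c^3 + 11.9898*c^2 + 2.5426*c - 1.407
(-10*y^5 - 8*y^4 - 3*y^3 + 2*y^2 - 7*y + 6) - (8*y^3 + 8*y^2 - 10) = -10*y^5 - 8*y^4 - 11*y^3 - 6*y^2 - 7*y + 16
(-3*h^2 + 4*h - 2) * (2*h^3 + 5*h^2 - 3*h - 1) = -6*h^5 - 7*h^4 + 25*h^3 - 19*h^2 + 2*h + 2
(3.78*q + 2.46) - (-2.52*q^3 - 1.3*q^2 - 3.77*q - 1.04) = 2.52*q^3 + 1.3*q^2 + 7.55*q + 3.5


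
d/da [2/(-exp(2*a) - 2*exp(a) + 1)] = 4*(exp(a) + 1)*exp(a)/(exp(2*a) + 2*exp(a) - 1)^2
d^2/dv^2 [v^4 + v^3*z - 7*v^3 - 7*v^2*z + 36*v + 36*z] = 12*v^2 + 6*v*z - 42*v - 14*z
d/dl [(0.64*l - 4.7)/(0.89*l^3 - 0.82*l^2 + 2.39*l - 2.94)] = (-1.1392*l^3 + 13.0738*l^2 - 7.708*l + 9.3514)/(0.7921*l^6 - 1.4596*l^5 + 4.9266*l^4 - 9.1528*l^3 + 10.5337*l^2 - 14.0532*l + 8.6436)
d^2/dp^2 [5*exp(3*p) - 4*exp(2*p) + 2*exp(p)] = (45*exp(2*p) - 16*exp(p) + 2)*exp(p)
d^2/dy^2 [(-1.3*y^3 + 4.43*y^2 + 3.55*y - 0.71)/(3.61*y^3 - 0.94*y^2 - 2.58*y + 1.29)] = (106.641566*y^6 + 204.93609*y^5 + 136.895532*y^4 - 219.817046*y^3 - 104.28042*y^2 + 22.355442*y + 27.200166)/(47.045881*y^9 - 36.750522*y^8 - 91.299066*y^7 + 102.133475*y^6 + 38.984832*y^5 - 87.440328*y^4 + 19.619739*y^3 + 21.067506*y^2 - 12.880134*y + 2.146689)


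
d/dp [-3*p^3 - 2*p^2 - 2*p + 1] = -9*p^2 - 4*p - 2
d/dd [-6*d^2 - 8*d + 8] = -12*d - 8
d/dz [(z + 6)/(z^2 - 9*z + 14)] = (z^2 - 9*z - (z + 6)*(2*z - 9) + 14)/(z^2 - 9*z + 14)^2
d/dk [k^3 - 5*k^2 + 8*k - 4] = 3*k^2 - 10*k + 8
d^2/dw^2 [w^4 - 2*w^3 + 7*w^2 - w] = 12*w^2 - 12*w + 14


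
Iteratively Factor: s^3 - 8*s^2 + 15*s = (s)*(s^2 - 8*s + 15) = s*(s - 3)*(s - 5)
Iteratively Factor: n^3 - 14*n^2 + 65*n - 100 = (n - 4)*(n^2 - 10*n + 25) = (n - 5)*(n - 4)*(n - 5)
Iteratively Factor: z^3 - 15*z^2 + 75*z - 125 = (z - 5)*(z^2 - 10*z + 25) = (z - 5)^2*(z - 5)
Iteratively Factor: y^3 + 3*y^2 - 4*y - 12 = (y + 2)*(y^2 + y - 6) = (y + 2)*(y + 3)*(y - 2)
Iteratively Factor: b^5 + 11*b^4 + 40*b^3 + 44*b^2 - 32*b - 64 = (b + 4)*(b^4 + 7*b^3 + 12*b^2 - 4*b - 16) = (b + 4)^2*(b^3 + 3*b^2 - 4) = (b + 2)*(b + 4)^2*(b^2 + b - 2) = (b + 2)^2*(b + 4)^2*(b - 1)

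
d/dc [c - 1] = 1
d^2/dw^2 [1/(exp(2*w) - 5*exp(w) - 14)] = ((5 - 4*exp(w))*(-exp(2*w) + 5*exp(w) + 14) - 2*(2*exp(w) - 5)^2*exp(w))*exp(w)/(-exp(2*w) + 5*exp(w) + 14)^3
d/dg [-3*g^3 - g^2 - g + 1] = -9*g^2 - 2*g - 1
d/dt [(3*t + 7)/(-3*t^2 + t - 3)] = (-9*t^2 + 3*t + (3*t + 7)*(6*t - 1) - 9)/(3*t^2 - t + 3)^2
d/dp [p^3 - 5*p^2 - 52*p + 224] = 3*p^2 - 10*p - 52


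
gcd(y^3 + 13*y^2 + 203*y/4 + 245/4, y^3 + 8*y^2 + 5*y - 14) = y + 7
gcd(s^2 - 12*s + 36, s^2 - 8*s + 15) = 1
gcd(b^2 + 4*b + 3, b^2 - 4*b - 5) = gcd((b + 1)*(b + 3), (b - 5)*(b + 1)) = b + 1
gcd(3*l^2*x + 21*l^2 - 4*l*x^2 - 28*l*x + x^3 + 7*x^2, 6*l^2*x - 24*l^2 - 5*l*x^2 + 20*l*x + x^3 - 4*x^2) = -3*l + x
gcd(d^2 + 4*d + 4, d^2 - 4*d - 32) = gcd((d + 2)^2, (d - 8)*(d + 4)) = 1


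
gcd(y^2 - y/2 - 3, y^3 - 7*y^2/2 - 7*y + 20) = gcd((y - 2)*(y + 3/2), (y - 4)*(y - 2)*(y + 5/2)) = y - 2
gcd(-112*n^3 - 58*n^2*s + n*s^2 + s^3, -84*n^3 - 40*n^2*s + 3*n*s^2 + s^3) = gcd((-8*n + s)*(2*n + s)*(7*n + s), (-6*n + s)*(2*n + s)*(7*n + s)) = 14*n^2 + 9*n*s + s^2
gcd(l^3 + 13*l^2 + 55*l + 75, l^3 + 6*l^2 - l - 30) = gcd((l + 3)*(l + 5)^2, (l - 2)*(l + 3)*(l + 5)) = l^2 + 8*l + 15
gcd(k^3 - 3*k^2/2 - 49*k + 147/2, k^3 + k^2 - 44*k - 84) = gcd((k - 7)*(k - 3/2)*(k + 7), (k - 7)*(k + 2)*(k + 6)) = k - 7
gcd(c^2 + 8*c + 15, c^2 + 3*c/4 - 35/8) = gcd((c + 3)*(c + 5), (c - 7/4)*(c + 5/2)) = 1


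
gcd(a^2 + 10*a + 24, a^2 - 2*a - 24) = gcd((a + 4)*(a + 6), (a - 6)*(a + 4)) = a + 4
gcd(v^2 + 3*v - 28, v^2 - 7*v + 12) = v - 4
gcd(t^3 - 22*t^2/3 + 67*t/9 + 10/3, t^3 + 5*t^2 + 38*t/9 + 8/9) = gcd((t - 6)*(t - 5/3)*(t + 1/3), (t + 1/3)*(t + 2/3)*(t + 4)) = t + 1/3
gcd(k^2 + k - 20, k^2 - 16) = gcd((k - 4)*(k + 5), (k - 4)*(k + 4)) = k - 4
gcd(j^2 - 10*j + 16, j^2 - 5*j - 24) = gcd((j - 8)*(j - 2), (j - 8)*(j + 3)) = j - 8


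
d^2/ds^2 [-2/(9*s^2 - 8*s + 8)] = 4*(81*s^2 - 72*s - 4*(9*s - 4)^2 + 72)/(9*s^2 - 8*s + 8)^3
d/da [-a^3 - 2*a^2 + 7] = a*(-3*a - 4)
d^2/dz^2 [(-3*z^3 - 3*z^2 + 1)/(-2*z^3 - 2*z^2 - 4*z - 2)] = (-18*z^5 - 42*z^4 - 26*z^3 + 6*z)/(z^9 + 3*z^8 + 9*z^7 + 16*z^6 + 24*z^5 + 27*z^4 + 23*z^3 + 15*z^2 + 6*z + 1)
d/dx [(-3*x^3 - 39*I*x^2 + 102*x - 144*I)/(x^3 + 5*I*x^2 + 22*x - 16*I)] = 24*I/(x^2 - 4*I*x - 4)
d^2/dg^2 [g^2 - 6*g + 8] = 2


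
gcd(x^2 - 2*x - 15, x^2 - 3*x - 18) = x + 3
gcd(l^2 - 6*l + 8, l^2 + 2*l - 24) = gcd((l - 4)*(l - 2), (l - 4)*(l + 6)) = l - 4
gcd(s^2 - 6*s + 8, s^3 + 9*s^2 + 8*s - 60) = s - 2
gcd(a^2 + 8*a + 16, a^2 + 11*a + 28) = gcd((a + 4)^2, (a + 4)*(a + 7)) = a + 4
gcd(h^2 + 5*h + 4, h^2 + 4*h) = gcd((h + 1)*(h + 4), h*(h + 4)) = h + 4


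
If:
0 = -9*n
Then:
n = 0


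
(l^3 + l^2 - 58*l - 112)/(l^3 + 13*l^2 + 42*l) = (l^2 - 6*l - 16)/(l*(l + 6))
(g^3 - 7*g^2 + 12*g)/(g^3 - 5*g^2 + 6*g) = (g - 4)/(g - 2)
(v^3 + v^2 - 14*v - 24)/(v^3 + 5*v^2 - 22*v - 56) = (v + 3)/(v + 7)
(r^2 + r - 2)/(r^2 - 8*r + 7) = (r + 2)/(r - 7)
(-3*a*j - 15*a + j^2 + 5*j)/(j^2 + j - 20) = (-3*a + j)/(j - 4)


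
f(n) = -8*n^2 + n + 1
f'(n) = 1 - 16*n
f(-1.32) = -14.26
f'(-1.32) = 22.12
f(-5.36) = -234.20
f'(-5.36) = 86.76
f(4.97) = -191.64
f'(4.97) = -78.52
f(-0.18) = 0.56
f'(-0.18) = 3.88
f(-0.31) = -0.08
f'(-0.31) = 5.96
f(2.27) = -37.95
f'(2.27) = -35.32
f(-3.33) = -91.04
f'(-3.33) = 54.28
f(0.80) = -3.32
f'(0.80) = -11.80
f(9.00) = -638.00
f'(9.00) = -143.00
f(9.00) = -638.00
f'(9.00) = -143.00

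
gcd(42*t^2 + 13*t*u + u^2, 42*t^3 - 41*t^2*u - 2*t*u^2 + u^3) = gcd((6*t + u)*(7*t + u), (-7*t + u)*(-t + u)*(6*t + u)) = 6*t + u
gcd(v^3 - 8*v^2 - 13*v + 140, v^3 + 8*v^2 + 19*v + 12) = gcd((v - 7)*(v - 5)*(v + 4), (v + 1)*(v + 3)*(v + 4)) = v + 4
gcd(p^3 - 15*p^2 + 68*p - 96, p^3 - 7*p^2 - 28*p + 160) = p^2 - 12*p + 32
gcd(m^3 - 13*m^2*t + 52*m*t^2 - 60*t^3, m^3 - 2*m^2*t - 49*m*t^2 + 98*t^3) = -m + 2*t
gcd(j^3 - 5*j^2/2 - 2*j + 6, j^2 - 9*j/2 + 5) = j - 2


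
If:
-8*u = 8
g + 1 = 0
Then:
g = -1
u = -1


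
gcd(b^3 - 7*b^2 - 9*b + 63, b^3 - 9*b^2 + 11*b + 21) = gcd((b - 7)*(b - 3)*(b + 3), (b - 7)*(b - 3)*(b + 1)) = b^2 - 10*b + 21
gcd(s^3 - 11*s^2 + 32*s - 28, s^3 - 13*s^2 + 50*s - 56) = s^2 - 9*s + 14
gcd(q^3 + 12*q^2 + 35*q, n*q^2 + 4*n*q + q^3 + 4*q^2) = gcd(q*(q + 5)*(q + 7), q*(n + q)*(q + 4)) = q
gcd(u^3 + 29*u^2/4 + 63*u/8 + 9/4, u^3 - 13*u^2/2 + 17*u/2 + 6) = u + 1/2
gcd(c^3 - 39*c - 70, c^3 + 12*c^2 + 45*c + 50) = c^2 + 7*c + 10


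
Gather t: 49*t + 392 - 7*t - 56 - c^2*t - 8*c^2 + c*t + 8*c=-8*c^2 + 8*c + t*(-c^2 + c + 42) + 336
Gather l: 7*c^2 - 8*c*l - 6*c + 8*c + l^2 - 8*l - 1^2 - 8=7*c^2 + 2*c + l^2 + l*(-8*c - 8) - 9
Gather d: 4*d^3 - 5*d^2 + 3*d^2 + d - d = 4*d^3 - 2*d^2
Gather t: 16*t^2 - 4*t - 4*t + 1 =16*t^2 - 8*t + 1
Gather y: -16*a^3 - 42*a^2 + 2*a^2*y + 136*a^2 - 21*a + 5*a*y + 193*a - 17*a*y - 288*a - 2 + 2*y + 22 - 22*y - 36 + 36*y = -16*a^3 + 94*a^2 - 116*a + y*(2*a^2 - 12*a + 16) - 16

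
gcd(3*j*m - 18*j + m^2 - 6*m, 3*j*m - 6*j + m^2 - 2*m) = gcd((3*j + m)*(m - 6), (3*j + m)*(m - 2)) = 3*j + m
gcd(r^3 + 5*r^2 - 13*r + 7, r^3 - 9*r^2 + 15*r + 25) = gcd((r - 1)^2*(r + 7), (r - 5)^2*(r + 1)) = 1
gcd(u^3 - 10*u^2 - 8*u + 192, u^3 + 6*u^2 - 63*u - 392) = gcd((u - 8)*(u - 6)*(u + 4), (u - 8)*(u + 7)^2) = u - 8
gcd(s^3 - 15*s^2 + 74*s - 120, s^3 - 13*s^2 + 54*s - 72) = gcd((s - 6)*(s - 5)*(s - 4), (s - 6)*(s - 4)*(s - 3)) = s^2 - 10*s + 24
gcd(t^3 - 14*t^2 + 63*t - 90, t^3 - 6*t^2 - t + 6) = t - 6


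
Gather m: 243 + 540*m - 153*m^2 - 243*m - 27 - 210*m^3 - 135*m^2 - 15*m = -210*m^3 - 288*m^2 + 282*m + 216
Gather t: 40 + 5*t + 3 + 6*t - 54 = 11*t - 11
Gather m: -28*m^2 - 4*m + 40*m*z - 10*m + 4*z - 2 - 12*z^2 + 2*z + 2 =-28*m^2 + m*(40*z - 14) - 12*z^2 + 6*z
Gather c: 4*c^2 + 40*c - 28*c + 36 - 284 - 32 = 4*c^2 + 12*c - 280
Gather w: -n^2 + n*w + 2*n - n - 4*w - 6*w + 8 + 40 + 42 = -n^2 + n + w*(n - 10) + 90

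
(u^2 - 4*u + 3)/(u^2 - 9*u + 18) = (u - 1)/(u - 6)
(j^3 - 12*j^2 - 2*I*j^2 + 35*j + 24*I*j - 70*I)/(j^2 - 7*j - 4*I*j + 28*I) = (j^2 - j*(5 + 2*I) + 10*I)/(j - 4*I)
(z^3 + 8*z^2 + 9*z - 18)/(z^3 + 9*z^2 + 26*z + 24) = (z^2 + 5*z - 6)/(z^2 + 6*z + 8)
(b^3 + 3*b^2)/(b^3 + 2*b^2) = (b + 3)/(b + 2)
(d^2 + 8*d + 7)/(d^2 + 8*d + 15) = (d^2 + 8*d + 7)/(d^2 + 8*d + 15)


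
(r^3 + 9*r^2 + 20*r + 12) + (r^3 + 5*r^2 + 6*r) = 2*r^3 + 14*r^2 + 26*r + 12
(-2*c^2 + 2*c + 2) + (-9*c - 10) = -2*c^2 - 7*c - 8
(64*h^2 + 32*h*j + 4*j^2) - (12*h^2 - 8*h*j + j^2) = 52*h^2 + 40*h*j + 3*j^2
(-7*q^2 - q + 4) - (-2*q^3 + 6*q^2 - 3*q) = 2*q^3 - 13*q^2 + 2*q + 4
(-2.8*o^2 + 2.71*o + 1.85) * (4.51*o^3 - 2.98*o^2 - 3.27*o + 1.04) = -12.628*o^5 + 20.5661*o^4 + 9.4237*o^3 - 17.2867*o^2 - 3.2311*o + 1.924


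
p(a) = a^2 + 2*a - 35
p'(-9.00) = -16.00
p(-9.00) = 28.00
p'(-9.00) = -16.00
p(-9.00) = 28.00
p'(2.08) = 6.16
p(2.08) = -26.51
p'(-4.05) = -6.10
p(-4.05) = -26.70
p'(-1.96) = -1.92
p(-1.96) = -35.08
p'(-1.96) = -1.92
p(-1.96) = -35.08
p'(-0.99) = 0.02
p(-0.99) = -36.00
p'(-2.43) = -2.86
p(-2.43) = -33.96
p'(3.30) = 8.60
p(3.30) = -17.51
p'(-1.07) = -0.14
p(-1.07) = -36.00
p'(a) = 2*a + 2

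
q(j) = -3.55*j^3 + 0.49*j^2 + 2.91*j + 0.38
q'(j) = -10.65*j^2 + 0.98*j + 2.91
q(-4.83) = 397.76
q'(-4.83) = -250.28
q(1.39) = -4.16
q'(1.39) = -16.30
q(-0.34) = -0.41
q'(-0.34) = 1.35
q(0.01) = 0.41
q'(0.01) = 2.92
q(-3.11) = 102.85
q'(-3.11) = -103.15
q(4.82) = -371.74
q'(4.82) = -239.79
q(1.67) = -9.93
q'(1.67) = -25.16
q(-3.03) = 94.82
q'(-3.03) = -97.84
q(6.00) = -731.32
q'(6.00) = -374.61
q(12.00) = -6028.54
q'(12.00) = -1518.93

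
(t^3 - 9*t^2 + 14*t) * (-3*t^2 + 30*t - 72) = -3*t^5 + 57*t^4 - 384*t^3 + 1068*t^2 - 1008*t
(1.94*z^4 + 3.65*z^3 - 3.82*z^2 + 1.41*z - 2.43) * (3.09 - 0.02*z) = -0.0388*z^5 + 5.9216*z^4 + 11.3549*z^3 - 11.832*z^2 + 4.4055*z - 7.5087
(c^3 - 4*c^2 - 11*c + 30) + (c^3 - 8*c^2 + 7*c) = 2*c^3 - 12*c^2 - 4*c + 30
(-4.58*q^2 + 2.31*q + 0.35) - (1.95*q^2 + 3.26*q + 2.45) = -6.53*q^2 - 0.95*q - 2.1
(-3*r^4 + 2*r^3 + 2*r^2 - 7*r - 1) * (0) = 0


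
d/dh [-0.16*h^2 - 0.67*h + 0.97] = -0.32*h - 0.67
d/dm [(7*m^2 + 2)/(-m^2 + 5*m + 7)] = (35*m^2 + 102*m - 10)/(m^4 - 10*m^3 + 11*m^2 + 70*m + 49)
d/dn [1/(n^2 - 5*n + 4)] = (5 - 2*n)/(n^2 - 5*n + 4)^2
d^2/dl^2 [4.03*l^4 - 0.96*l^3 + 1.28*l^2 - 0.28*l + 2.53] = 48.36*l^2 - 5.76*l + 2.56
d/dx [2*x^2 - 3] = 4*x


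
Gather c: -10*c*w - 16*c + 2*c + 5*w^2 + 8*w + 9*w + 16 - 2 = c*(-10*w - 14) + 5*w^2 + 17*w + 14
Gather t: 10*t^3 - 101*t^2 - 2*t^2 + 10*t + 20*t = 10*t^3 - 103*t^2 + 30*t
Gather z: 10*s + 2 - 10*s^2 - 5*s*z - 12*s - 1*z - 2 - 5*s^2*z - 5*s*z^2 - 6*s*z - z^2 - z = -10*s^2 - 2*s + z^2*(-5*s - 1) + z*(-5*s^2 - 11*s - 2)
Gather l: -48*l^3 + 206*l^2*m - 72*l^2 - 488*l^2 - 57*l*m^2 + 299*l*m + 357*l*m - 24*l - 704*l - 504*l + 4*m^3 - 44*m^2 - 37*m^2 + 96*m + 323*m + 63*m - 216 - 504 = -48*l^3 + l^2*(206*m - 560) + l*(-57*m^2 + 656*m - 1232) + 4*m^3 - 81*m^2 + 482*m - 720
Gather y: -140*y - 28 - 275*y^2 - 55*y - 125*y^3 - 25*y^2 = -125*y^3 - 300*y^2 - 195*y - 28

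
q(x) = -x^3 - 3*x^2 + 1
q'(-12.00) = -360.00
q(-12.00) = 1297.00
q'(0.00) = 0.00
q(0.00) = 1.00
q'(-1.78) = 1.17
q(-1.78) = -2.87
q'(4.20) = -78.12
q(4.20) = -126.01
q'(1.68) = -18.55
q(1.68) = -12.21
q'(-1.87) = 0.73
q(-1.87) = -2.95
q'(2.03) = -24.54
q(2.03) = -19.73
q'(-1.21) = 2.87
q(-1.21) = -1.62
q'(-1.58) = 1.99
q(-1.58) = -2.54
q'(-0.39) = 1.88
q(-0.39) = 0.60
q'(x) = -3*x^2 - 6*x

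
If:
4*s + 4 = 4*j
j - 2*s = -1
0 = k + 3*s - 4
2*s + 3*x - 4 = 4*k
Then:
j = 3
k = -2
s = 2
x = -8/3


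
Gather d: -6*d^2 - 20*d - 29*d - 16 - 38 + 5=-6*d^2 - 49*d - 49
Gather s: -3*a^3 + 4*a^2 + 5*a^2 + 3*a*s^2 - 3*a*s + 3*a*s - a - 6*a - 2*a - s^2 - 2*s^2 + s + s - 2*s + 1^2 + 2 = -3*a^3 + 9*a^2 - 9*a + s^2*(3*a - 3) + 3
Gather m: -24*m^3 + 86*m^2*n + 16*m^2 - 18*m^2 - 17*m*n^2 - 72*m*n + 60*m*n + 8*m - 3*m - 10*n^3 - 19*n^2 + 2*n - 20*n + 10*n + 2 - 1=-24*m^3 + m^2*(86*n - 2) + m*(-17*n^2 - 12*n + 5) - 10*n^3 - 19*n^2 - 8*n + 1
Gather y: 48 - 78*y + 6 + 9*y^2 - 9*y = 9*y^2 - 87*y + 54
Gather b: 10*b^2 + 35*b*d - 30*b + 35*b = 10*b^2 + b*(35*d + 5)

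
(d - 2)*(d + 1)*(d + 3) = d^3 + 2*d^2 - 5*d - 6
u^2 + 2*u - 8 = (u - 2)*(u + 4)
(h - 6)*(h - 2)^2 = h^3 - 10*h^2 + 28*h - 24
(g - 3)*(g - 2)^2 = g^3 - 7*g^2 + 16*g - 12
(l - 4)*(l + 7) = l^2 + 3*l - 28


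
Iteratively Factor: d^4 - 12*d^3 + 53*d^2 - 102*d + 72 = (d - 2)*(d^3 - 10*d^2 + 33*d - 36) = (d - 3)*(d - 2)*(d^2 - 7*d + 12) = (d - 4)*(d - 3)*(d - 2)*(d - 3)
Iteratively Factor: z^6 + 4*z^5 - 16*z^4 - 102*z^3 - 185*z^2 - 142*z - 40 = (z + 4)*(z^5 - 16*z^3 - 38*z^2 - 33*z - 10) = (z - 5)*(z + 4)*(z^4 + 5*z^3 + 9*z^2 + 7*z + 2) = (z - 5)*(z + 1)*(z + 4)*(z^3 + 4*z^2 + 5*z + 2) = (z - 5)*(z + 1)^2*(z + 4)*(z^2 + 3*z + 2) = (z - 5)*(z + 1)^2*(z + 2)*(z + 4)*(z + 1)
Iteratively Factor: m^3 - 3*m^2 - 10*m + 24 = (m - 2)*(m^2 - m - 12) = (m - 2)*(m + 3)*(m - 4)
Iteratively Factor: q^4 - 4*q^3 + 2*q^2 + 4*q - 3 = (q - 3)*(q^3 - q^2 - q + 1) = (q - 3)*(q + 1)*(q^2 - 2*q + 1) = (q - 3)*(q - 1)*(q + 1)*(q - 1)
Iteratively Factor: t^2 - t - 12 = (t + 3)*(t - 4)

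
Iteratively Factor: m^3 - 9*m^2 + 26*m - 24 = (m - 4)*(m^2 - 5*m + 6) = (m - 4)*(m - 2)*(m - 3)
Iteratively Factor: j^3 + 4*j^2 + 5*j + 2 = (j + 1)*(j^2 + 3*j + 2) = (j + 1)*(j + 2)*(j + 1)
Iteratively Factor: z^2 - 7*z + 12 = (z - 3)*(z - 4)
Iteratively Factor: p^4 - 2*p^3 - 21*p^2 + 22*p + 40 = (p - 2)*(p^3 - 21*p - 20) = (p - 5)*(p - 2)*(p^2 + 5*p + 4) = (p - 5)*(p - 2)*(p + 4)*(p + 1)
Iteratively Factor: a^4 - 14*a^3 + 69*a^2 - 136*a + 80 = (a - 5)*(a^3 - 9*a^2 + 24*a - 16) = (a - 5)*(a - 1)*(a^2 - 8*a + 16) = (a - 5)*(a - 4)*(a - 1)*(a - 4)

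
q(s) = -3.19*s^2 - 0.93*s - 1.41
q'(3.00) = -20.07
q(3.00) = -32.91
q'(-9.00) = 56.49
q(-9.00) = -251.43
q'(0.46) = -3.86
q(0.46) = -2.51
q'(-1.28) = 7.24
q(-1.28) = -5.45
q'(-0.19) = 0.28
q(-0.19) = -1.35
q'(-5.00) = 30.97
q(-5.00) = -76.51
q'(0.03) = -1.12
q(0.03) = -1.44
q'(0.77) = -5.84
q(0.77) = -4.02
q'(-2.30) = 13.74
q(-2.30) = -16.15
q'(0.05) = -1.25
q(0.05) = -1.46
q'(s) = -6.38*s - 0.93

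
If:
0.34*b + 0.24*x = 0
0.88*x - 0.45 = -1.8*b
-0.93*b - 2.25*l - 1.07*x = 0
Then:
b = 0.81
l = 0.21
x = -1.15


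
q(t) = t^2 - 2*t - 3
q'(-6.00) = -14.00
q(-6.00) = 45.00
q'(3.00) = 4.00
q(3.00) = 0.00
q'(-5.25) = -12.50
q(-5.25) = 35.06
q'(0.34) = -1.32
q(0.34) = -3.56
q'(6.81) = 11.62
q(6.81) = 29.76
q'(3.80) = 5.60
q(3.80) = 3.84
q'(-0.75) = -3.50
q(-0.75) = -0.94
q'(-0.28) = -2.56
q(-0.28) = -2.36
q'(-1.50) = -5.00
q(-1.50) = 2.25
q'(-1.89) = -5.78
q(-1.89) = 4.35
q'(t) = 2*t - 2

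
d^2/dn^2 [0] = 0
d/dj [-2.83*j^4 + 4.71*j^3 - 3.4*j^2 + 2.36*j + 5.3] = -11.32*j^3 + 14.13*j^2 - 6.8*j + 2.36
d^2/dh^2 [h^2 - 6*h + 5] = 2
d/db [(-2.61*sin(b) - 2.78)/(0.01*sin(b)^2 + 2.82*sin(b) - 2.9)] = (0.0261*sin(b)^2 + 0.0556000000000001*sin(b) + 15.4086)*cos(b)/(0.0001*sin(b)^4 + 0.0564*sin(b)^3 + 7.8944*sin(b)^2 - 16.356*sin(b) + 8.41)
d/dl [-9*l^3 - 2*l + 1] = -27*l^2 - 2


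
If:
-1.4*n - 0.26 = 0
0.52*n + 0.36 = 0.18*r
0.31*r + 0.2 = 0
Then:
No Solution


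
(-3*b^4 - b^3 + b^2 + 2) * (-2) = 6*b^4 + 2*b^3 - 2*b^2 - 4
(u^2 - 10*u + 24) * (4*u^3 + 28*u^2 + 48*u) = 4*u^5 - 12*u^4 - 136*u^3 + 192*u^2 + 1152*u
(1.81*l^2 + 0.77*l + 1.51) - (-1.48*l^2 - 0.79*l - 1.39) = 3.29*l^2 + 1.56*l + 2.9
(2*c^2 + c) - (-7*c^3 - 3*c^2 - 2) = 7*c^3 + 5*c^2 + c + 2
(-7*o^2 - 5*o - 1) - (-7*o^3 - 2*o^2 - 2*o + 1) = 7*o^3 - 5*o^2 - 3*o - 2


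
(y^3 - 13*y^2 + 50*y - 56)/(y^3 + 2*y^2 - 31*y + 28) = (y^2 - 9*y + 14)/(y^2 + 6*y - 7)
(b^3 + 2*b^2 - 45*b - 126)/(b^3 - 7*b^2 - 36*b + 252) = (b + 3)/(b - 6)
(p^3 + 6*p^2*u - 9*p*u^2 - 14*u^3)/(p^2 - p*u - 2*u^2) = p + 7*u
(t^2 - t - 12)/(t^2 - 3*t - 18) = (t - 4)/(t - 6)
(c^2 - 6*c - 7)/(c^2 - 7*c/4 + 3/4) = 4*(c^2 - 6*c - 7)/(4*c^2 - 7*c + 3)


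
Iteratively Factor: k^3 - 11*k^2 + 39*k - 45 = (k - 3)*(k^2 - 8*k + 15) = (k - 3)^2*(k - 5)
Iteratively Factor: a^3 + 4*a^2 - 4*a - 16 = (a - 2)*(a^2 + 6*a + 8) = (a - 2)*(a + 2)*(a + 4)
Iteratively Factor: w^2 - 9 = (w + 3)*(w - 3)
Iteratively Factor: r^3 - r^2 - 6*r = (r)*(r^2 - r - 6) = r*(r + 2)*(r - 3)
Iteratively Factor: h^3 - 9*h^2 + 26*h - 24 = (h - 2)*(h^2 - 7*h + 12) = (h - 3)*(h - 2)*(h - 4)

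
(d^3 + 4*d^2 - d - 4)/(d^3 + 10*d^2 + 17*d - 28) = (d + 1)/(d + 7)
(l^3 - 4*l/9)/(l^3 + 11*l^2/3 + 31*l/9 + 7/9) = l*(9*l^2 - 4)/(9*l^3 + 33*l^2 + 31*l + 7)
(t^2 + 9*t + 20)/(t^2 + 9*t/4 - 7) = 4*(t + 5)/(4*t - 7)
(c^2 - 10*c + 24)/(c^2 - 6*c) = (c - 4)/c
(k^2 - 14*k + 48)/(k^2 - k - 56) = (k - 6)/(k + 7)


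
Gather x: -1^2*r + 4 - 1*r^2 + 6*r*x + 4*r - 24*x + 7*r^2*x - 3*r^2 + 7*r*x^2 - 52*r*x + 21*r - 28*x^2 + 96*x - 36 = -4*r^2 + 24*r + x^2*(7*r - 28) + x*(7*r^2 - 46*r + 72) - 32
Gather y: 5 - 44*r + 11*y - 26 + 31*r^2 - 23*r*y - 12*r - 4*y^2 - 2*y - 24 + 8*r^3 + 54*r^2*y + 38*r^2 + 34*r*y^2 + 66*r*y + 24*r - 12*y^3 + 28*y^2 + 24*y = 8*r^3 + 69*r^2 - 32*r - 12*y^3 + y^2*(34*r + 24) + y*(54*r^2 + 43*r + 33) - 45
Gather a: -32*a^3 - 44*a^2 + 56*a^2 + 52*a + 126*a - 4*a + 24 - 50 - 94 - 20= -32*a^3 + 12*a^2 + 174*a - 140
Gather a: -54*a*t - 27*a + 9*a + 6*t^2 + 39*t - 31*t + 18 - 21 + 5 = a*(-54*t - 18) + 6*t^2 + 8*t + 2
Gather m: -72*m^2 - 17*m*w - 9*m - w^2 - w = -72*m^2 + m*(-17*w - 9) - w^2 - w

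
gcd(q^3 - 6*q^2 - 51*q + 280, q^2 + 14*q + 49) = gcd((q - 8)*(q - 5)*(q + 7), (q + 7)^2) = q + 7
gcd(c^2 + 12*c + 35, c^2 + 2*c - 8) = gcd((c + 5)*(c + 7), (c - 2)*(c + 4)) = 1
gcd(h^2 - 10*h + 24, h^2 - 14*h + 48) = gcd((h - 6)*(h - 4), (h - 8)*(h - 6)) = h - 6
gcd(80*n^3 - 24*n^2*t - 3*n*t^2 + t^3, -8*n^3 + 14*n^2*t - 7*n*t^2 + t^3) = -4*n + t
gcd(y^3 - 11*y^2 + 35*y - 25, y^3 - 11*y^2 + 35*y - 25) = y^3 - 11*y^2 + 35*y - 25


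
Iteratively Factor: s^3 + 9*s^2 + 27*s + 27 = (s + 3)*(s^2 + 6*s + 9) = (s + 3)^2*(s + 3)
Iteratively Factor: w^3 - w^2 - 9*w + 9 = (w - 3)*(w^2 + 2*w - 3) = (w - 3)*(w - 1)*(w + 3)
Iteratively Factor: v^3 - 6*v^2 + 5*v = (v)*(v^2 - 6*v + 5) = v*(v - 5)*(v - 1)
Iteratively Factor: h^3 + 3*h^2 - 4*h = (h - 1)*(h^2 + 4*h) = h*(h - 1)*(h + 4)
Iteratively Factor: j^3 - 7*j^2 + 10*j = (j - 5)*(j^2 - 2*j) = (j - 5)*(j - 2)*(j)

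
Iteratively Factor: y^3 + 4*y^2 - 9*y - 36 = (y - 3)*(y^2 + 7*y + 12) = (y - 3)*(y + 4)*(y + 3)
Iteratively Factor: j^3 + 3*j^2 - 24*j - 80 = (j + 4)*(j^2 - j - 20) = (j - 5)*(j + 4)*(j + 4)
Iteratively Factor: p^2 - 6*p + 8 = (p - 4)*(p - 2)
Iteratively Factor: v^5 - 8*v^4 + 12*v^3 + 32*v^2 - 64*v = (v - 4)*(v^4 - 4*v^3 - 4*v^2 + 16*v) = (v - 4)^2*(v^3 - 4*v) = v*(v - 4)^2*(v^2 - 4) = v*(v - 4)^2*(v + 2)*(v - 2)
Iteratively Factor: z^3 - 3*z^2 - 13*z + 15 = (z + 3)*(z^2 - 6*z + 5) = (z - 5)*(z + 3)*(z - 1)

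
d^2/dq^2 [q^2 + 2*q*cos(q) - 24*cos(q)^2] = -2*q*cos(q) - 96*sin(q)^2 - 4*sin(q) + 50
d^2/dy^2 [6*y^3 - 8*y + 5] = 36*y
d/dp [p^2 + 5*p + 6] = 2*p + 5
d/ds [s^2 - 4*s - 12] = 2*s - 4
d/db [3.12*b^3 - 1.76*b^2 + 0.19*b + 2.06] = 9.36*b^2 - 3.52*b + 0.19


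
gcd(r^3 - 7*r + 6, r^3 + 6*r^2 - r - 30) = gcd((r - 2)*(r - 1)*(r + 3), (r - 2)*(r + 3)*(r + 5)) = r^2 + r - 6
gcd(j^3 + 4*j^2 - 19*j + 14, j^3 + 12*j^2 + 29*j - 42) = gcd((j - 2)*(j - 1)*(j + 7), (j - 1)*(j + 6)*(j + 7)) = j^2 + 6*j - 7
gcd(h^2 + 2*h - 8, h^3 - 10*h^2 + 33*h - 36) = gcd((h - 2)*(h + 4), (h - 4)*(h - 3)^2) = 1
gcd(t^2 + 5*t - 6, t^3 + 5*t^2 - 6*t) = t^2 + 5*t - 6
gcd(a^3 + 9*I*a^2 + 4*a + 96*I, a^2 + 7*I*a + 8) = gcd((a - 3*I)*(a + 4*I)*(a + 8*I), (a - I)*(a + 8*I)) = a + 8*I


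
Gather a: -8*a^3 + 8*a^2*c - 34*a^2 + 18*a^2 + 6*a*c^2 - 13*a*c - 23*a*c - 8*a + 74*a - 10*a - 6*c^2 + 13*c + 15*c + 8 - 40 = -8*a^3 + a^2*(8*c - 16) + a*(6*c^2 - 36*c + 56) - 6*c^2 + 28*c - 32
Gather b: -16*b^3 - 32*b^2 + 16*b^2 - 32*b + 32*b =-16*b^3 - 16*b^2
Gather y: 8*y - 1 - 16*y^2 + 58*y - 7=-16*y^2 + 66*y - 8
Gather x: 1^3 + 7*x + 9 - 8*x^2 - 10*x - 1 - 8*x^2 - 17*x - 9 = -16*x^2 - 20*x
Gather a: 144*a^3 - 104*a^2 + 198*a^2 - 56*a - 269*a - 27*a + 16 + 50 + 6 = 144*a^3 + 94*a^2 - 352*a + 72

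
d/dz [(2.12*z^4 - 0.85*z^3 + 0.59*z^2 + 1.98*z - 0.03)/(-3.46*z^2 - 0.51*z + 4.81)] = (-14.6704*z^5 - 0.302600000000002*z^4 + 41.6558*z^3 - 5.7156*z^2 + 5.4682*z + 9.5085)/(11.9716*z^4 + 3.5292*z^3 - 33.0251*z^2 - 4.9062*z + 23.1361)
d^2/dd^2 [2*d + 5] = 0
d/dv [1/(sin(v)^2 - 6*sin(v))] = 2*(3 - sin(v))*cos(v)/((sin(v) - 6)^2*sin(v)^2)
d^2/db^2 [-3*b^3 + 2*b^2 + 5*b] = 4 - 18*b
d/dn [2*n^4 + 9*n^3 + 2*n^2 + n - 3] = 8*n^3 + 27*n^2 + 4*n + 1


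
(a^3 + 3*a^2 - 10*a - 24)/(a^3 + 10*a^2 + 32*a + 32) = (a - 3)/(a + 4)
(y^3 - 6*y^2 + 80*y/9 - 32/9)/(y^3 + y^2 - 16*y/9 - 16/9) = (3*y^2 - 14*y + 8)/(3*y^2 + 7*y + 4)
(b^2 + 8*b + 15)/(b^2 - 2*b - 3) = (b^2 + 8*b + 15)/(b^2 - 2*b - 3)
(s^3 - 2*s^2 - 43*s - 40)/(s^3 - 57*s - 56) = (s + 5)/(s + 7)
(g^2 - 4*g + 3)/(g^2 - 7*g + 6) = (g - 3)/(g - 6)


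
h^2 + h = h*(h + 1)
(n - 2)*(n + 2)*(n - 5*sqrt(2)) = n^3 - 5*sqrt(2)*n^2 - 4*n + 20*sqrt(2)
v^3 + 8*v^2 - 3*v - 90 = (v - 3)*(v + 5)*(v + 6)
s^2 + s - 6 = (s - 2)*(s + 3)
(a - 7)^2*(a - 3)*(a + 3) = a^4 - 14*a^3 + 40*a^2 + 126*a - 441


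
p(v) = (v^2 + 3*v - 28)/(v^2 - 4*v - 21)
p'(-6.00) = -0.34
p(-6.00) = -0.26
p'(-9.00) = -0.09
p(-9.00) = 0.27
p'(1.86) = -0.28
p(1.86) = 0.76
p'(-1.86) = -2.21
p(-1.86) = 2.98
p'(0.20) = -0.36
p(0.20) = 1.26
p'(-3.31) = -29.18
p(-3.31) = -8.44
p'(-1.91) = -2.41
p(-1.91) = 3.10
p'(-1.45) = -1.22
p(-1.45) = 2.31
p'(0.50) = -0.33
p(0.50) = 1.15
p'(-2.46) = -9.65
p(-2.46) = 5.74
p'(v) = (4 - 2*v)*(v^2 + 3*v - 28)/(v^2 - 4*v - 21)^2 + (2*v + 3)/(v^2 - 4*v - 21)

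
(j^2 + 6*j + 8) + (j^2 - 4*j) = 2*j^2 + 2*j + 8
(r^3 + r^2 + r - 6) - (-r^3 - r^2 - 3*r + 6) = 2*r^3 + 2*r^2 + 4*r - 12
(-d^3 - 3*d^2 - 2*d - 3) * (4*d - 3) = -4*d^4 - 9*d^3 + d^2 - 6*d + 9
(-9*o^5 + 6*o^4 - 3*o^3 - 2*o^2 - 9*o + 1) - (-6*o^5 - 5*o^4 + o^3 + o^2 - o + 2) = -3*o^5 + 11*o^4 - 4*o^3 - 3*o^2 - 8*o - 1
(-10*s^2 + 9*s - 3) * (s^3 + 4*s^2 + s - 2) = -10*s^5 - 31*s^4 + 23*s^3 + 17*s^2 - 21*s + 6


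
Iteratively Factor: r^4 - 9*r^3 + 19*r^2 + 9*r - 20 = (r - 1)*(r^3 - 8*r^2 + 11*r + 20) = (r - 4)*(r - 1)*(r^2 - 4*r - 5) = (r - 4)*(r - 1)*(r + 1)*(r - 5)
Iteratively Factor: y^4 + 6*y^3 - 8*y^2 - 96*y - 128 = (y + 2)*(y^3 + 4*y^2 - 16*y - 64) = (y - 4)*(y + 2)*(y^2 + 8*y + 16) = (y - 4)*(y + 2)*(y + 4)*(y + 4)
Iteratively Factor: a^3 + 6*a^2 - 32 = (a - 2)*(a^2 + 8*a + 16) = (a - 2)*(a + 4)*(a + 4)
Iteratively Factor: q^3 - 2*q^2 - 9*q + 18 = (q - 2)*(q^2 - 9) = (q - 2)*(q + 3)*(q - 3)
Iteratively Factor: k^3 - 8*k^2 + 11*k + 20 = (k - 4)*(k^2 - 4*k - 5) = (k - 5)*(k - 4)*(k + 1)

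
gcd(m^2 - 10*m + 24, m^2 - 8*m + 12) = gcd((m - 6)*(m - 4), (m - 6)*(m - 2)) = m - 6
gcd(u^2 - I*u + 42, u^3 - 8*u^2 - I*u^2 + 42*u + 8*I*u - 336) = u^2 - I*u + 42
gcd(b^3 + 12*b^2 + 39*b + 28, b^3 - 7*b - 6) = b + 1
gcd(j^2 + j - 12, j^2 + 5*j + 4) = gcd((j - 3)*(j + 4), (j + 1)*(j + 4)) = j + 4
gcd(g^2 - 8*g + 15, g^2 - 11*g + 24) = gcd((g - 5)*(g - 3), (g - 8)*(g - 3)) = g - 3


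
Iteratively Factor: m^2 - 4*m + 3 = (m - 3)*(m - 1)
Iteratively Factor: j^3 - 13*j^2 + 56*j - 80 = (j - 4)*(j^2 - 9*j + 20) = (j - 5)*(j - 4)*(j - 4)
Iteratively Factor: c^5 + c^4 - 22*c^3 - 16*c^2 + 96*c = (c - 4)*(c^4 + 5*c^3 - 2*c^2 - 24*c) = (c - 4)*(c + 4)*(c^3 + c^2 - 6*c) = c*(c - 4)*(c + 4)*(c^2 + c - 6) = c*(c - 4)*(c - 2)*(c + 4)*(c + 3)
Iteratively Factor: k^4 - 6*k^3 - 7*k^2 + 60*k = (k)*(k^3 - 6*k^2 - 7*k + 60) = k*(k - 5)*(k^2 - k - 12) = k*(k - 5)*(k + 3)*(k - 4)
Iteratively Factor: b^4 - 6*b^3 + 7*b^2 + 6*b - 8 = (b - 1)*(b^3 - 5*b^2 + 2*b + 8) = (b - 1)*(b + 1)*(b^2 - 6*b + 8) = (b - 4)*(b - 1)*(b + 1)*(b - 2)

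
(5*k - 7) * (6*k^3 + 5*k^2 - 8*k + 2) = 30*k^4 - 17*k^3 - 75*k^2 + 66*k - 14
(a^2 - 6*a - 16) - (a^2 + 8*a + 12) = -14*a - 28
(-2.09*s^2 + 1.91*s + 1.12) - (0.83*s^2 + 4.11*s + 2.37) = -2.92*s^2 - 2.2*s - 1.25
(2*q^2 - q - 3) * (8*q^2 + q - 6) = 16*q^4 - 6*q^3 - 37*q^2 + 3*q + 18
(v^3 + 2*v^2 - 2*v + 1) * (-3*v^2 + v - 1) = -3*v^5 - 5*v^4 + 7*v^3 - 7*v^2 + 3*v - 1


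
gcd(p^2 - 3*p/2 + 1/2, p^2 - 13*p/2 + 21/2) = 1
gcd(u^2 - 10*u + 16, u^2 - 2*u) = u - 2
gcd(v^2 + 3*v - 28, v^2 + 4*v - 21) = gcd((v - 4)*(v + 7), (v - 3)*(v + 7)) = v + 7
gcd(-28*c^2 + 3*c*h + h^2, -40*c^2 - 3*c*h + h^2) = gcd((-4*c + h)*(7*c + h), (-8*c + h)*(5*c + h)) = 1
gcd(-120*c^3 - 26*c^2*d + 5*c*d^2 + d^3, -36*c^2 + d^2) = 6*c + d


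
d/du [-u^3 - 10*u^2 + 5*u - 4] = -3*u^2 - 20*u + 5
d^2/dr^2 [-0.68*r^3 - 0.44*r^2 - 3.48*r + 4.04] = -4.08*r - 0.88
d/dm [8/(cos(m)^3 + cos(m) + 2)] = 8*(3*cos(m)^2 + 1)*sin(m)/(cos(m)^3 + cos(m) + 2)^2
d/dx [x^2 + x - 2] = 2*x + 1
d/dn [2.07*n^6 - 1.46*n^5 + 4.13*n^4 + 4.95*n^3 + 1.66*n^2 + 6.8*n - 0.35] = 12.42*n^5 - 7.3*n^4 + 16.52*n^3 + 14.85*n^2 + 3.32*n + 6.8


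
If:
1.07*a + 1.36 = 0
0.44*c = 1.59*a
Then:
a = -1.27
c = -4.59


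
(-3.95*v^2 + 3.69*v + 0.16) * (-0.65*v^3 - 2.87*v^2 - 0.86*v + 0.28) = 2.5675*v^5 + 8.938*v^4 - 7.2973*v^3 - 4.7386*v^2 + 0.8956*v + 0.0448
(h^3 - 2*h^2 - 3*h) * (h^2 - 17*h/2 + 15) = h^5 - 21*h^4/2 + 29*h^3 - 9*h^2/2 - 45*h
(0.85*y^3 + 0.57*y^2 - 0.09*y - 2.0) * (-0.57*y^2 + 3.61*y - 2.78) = -0.4845*y^5 + 2.7436*y^4 - 0.254*y^3 - 0.7695*y^2 - 6.9698*y + 5.56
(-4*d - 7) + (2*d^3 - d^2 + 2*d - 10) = 2*d^3 - d^2 - 2*d - 17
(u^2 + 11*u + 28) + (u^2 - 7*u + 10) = 2*u^2 + 4*u + 38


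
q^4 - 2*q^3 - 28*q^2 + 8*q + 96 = (q - 6)*(q - 2)*(q + 2)*(q + 4)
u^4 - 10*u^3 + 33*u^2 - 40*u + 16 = (u - 4)^2*(u - 1)^2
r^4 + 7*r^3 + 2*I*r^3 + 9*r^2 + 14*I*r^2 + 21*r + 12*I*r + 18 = (r + 6)*(r + 3*I)*(-I*r - I)*(I*r + 1)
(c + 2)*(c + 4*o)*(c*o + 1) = c^3*o + 4*c^2*o^2 + 2*c^2*o + c^2 + 8*c*o^2 + 4*c*o + 2*c + 8*o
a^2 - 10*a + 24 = (a - 6)*(a - 4)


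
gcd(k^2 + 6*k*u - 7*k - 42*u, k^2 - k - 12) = 1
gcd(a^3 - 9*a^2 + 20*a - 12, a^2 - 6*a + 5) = a - 1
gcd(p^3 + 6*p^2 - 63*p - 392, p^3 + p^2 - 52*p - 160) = p - 8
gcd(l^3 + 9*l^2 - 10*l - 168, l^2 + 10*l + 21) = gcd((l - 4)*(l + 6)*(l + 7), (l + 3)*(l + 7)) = l + 7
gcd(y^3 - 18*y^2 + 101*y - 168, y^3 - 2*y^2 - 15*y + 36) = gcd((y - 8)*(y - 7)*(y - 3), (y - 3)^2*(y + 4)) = y - 3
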